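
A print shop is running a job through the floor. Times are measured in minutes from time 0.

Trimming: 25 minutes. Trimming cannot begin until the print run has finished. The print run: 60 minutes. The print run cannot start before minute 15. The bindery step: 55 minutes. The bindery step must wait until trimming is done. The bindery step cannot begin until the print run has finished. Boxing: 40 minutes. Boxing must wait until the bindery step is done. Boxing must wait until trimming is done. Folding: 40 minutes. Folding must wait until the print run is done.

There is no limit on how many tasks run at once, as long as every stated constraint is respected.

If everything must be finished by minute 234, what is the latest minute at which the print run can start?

54

Boxing must finish by minute 234; it takes 40 minutes, so it must start by 234 − 40 = minute 194.
The bindery step feeds into boxing (must start by minute 194); so the bindery step must finish by minute 194 and therefore start by minute 139.
Trimming feeds the bindery step (must start by minute 139); boxing (must start by minute 194). Taking the minimum, trimming must finish by minute 139 and start by 139 − 25 = minute 114.
Folding must finish by minute 234; it takes 40 minutes, so it must start by 234 − 40 = minute 194.
The print run must finish in time for trimming (must start by minute 114); folding (must start by minute 194); the bindery step (must start by minute 139). The tightest is minute 114, so the print run must start by 114 − 60 = minute 54.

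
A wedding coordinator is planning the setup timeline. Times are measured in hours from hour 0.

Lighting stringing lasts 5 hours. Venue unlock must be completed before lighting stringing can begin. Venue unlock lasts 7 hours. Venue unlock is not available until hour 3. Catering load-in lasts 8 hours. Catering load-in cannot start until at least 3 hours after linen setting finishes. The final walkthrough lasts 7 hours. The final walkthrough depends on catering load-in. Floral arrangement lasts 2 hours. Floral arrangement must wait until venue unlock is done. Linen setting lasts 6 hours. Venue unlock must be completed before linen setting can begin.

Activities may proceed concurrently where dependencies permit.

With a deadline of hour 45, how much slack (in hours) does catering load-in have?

11

After its own release at hour 3, venue unlock can start at hour 3 and finishes at hour 10.
After venue unlock (finishes hour 10), linen setting can start at hour 10 and finishes at hour 16.
Catering load-in waits on linen setting (finishes hour 16, plus 3-hour gap → hour 19), so it starts at hour 19 and finishes at 19 + 8 = hour 27.

Working backward from the deadline:
The final walkthrough has no dependents, so it just needs to finish by hour 45. Starting by 45 − 7 = hour 38 achieves that.
Catering load-in has to be done before the final walkthrough (must start by hour 38). That means finishing by hour 38, i.e. starting by 38 − 8 = hour 30.
So catering load-in can start as early as hour 19 and as late as hour 30, giving 30 − 19 = 11 hours of slack.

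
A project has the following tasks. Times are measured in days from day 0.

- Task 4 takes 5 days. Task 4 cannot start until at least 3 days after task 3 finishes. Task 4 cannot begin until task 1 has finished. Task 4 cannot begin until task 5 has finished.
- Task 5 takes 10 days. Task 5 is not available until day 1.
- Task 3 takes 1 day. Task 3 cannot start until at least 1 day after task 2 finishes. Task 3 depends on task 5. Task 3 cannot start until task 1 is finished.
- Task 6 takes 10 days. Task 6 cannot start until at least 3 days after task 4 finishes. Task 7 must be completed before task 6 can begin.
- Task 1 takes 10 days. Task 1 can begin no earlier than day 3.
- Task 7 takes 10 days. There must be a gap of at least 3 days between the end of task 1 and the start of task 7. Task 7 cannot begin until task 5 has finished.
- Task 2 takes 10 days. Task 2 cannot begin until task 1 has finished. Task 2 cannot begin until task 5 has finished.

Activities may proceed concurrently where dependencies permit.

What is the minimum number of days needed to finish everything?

46

After its own release at day 1, task 5 can start at day 1 and finishes at day 11.
After its own release at day 3, task 1 can start at day 3 and finishes at day 13.
Task 7 has to wait for task 1 (finishes day 13, plus 3-day gap → day 16); task 5 (finishes day 11). The latest of these is day 16, so task 7 runs day 16 to 16 + 10 = day 26.
For task 2: task 1 (finishes day 13); task 5 (finishes day 11). Taking the maximum gives a start of day 13, and it finishes at 13 + 10 = day 23.
Task 3 needs all of task 2 (finishes day 23, plus 1-day gap → day 24); task 5 (finishes day 11); task 1 (finishes day 13). That puts its earliest start at day 24; it finishes at 24 + 1 = day 25.
Task 4 has to wait for task 3 (finishes day 25, plus 3-day gap → day 28); task 1 (finishes day 13); task 5 (finishes day 11). The latest of these is day 28, so task 4 runs day 28 to 28 + 5 = day 33.
For task 6: task 4 (finishes day 33, plus 3-day gap → day 36); task 7 (finishes day 26). Taking the maximum gives a start of day 36, and it finishes at 36 + 10 = day 46.
All tasks are finished once the last one completes. Finish times: Task 1 at 13, Task 2 at 23, Task 3 at 25, Task 4 at 33, Task 5 at 11, Task 6 at 46, Task 7 at 26. The latest is day 46.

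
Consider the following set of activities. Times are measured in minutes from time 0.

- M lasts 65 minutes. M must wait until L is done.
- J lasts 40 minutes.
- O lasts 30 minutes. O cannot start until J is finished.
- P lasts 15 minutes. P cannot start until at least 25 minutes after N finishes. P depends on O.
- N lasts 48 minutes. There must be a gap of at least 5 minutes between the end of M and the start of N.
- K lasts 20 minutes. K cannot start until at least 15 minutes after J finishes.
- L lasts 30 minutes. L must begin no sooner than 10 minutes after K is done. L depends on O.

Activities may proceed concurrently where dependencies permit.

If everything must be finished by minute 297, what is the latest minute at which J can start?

Nothing follows P; the deadline of minute 297 is its only limit. It must start by 297 − 15 = minute 282.
N must finish before P (must start by minute 282, minus 25-minute gap → minute 257). With a 48-minute duration, N must start by 257 − 48 = minute 209.
M has to be done before N (must start by minute 209, minus 5-minute gap → minute 204). That means finishing by minute 204, i.e. starting by 204 − 65 = minute 139.
L has to be done before M (must start by minute 139). That means finishing by minute 139, i.e. starting by 139 − 30 = minute 109.
K has to be done before L (must start by minute 109, minus 10-minute gap → minute 99). That means finishing by minute 99, i.e. starting by 99 − 20 = minute 79.
For O: L (must start by minute 109); P (must start by minute 282). The most restrictive is minute 109; with a 30-minute duration, O must start by minute 79.
J has several dependents: K (must start by minute 79, minus 15-minute gap → minute 64); O (must start by minute 79). The earliest of those limits is minute 64, so J must start by 64 − 40 = minute 24.

24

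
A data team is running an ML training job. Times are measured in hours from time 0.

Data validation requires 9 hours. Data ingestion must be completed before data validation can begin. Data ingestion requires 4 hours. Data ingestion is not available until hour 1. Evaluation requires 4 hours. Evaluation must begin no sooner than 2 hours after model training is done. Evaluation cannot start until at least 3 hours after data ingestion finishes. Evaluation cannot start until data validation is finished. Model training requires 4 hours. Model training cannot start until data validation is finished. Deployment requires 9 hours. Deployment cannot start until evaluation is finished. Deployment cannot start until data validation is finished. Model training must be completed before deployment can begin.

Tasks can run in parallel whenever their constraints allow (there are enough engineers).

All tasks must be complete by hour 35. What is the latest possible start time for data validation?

To finish by hour 35, deployment (duration 9) must start no later than hour 26.
Evaluation has to be done before deployment (must start by hour 26). That means finishing by hour 26, i.e. starting by 26 − 4 = hour 22.
Model training has several dependents: evaluation (must start by hour 22, minus 2-hour gap → hour 20); deployment (must start by hour 26). The earliest of those limits is hour 20, so model training must start by 20 − 4 = hour 16.
Data validation must finish in time for model training (must start by hour 16); evaluation (must start by hour 22); deployment (must start by hour 26). The tightest is hour 16, so data validation must start by 16 − 9 = hour 7.

7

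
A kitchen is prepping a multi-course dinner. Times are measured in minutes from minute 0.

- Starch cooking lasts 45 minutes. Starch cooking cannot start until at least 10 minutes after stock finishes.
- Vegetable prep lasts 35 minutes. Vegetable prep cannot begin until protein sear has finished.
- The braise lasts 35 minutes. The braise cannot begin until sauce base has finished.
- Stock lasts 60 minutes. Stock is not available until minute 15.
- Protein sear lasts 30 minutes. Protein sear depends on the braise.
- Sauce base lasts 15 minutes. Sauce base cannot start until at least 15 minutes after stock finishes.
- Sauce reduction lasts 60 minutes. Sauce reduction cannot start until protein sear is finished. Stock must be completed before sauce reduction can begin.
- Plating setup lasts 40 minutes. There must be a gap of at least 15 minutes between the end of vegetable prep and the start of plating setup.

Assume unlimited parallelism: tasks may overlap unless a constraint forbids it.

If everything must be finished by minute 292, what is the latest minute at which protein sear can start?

172

Plating setup must finish by minute 292; it takes 40 minutes, so it must start by 292 − 40 = minute 252.
Vegetable prep must finish before plating setup (must start by minute 252, minus 15-minute gap → minute 237). With a 35-minute duration, vegetable prep must start by 237 − 35 = minute 202.
Sauce reduction has no dependents, so it just needs to finish by minute 292. Starting by 292 − 60 = minute 232 achieves that.
Protein sear must finish in time for vegetable prep (must start by minute 202); sauce reduction (must start by minute 232). The tightest is minute 202, so protein sear must start by 202 − 30 = minute 172.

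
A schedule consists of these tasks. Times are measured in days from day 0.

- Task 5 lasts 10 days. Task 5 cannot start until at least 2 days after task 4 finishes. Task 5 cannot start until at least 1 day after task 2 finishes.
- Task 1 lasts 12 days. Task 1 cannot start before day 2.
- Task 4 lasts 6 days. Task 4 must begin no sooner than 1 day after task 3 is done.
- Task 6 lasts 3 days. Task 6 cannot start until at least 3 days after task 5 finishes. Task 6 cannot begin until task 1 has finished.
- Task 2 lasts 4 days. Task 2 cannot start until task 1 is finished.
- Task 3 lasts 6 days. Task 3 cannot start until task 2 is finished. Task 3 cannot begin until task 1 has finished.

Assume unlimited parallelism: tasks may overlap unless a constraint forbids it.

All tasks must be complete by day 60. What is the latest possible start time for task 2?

Task 6 must finish by day 60; it takes 3 days, so it must start by 60 − 3 = day 57.
Task 5 has to be done before task 6 (must start by day 57, minus 3-day gap → day 54). That means finishing by day 54, i.e. starting by 54 − 10 = day 44.
Task 4 has to be done before task 5 (must start by day 44, minus 2-day gap → day 42). That means finishing by day 42, i.e. starting by 42 − 6 = day 36.
Task 3 must finish before task 4 (must start by day 36, minus 1-day gap → day 35). With a 6-day duration, task 3 must start by 35 − 6 = day 29.
Task 2 feeds task 3 (must start by day 29); task 5 (must start by day 44, minus 1-day gap → day 43). Taking the minimum, task 2 must finish by day 29 and start by 29 − 4 = day 25.

25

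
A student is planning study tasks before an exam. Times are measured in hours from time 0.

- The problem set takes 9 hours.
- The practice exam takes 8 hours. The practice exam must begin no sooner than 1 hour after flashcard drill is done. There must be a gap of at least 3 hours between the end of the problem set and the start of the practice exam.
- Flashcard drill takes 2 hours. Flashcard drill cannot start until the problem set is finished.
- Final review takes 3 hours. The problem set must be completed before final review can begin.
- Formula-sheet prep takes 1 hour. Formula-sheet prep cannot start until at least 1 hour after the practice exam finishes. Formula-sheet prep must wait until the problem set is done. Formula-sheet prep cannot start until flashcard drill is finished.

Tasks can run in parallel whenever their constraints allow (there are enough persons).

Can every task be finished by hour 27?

The problem set can start immediately at hour 0; it finishes at hour 9.
After the problem set (finishes hour 9), final review can start at hour 9 and finishes at hour 12.
After the problem set (finishes hour 9), flashcard drill can start at hour 9 and finishes at hour 11.
The practice exam needs all of flashcard drill (finishes hour 11, plus 1-hour gap → hour 12); the problem set (finishes hour 9, plus 3-hour gap → hour 12). That puts its earliest start at hour 12; it finishes at 12 + 8 = hour 20.
Formula-sheet prep needs all of the practice exam (finishes hour 20, plus 1-hour gap → hour 21); the problem set (finishes hour 9); flashcard drill (finishes hour 11). That puts its earliest start at hour 21; it finishes at 21 + 1 = hour 22.
Every task is finished by hour 22, which is no later than the deadline of 27, so the schedule is feasible.

Yes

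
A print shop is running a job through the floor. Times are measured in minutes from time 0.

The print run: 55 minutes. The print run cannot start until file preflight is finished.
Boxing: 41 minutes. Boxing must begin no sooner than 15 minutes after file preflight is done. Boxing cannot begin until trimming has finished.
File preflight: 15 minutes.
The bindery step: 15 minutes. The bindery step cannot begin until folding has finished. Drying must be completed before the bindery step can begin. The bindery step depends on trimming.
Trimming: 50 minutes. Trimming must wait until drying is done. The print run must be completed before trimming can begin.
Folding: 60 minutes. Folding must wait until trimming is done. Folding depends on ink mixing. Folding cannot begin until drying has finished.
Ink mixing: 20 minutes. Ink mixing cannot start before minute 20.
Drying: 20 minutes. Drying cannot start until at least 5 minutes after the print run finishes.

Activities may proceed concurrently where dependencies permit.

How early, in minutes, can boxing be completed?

File preflight can start immediately at minute 0; it finishes at minute 15.
The print run cannot begin until file preflight (finishes minute 15). It runs from minute 15 to 15 + 55 = minute 70.
Drying cannot begin until the print run (finishes minute 70, plus 5-minute gap → minute 75). It runs from minute 75 to 75 + 20 = minute 95.
Trimming cannot start until drying (finishes minute 95); the print run (finishes minute 70). The controlling bound is minute 95, so trimming finishes at 95 + 50 = minute 145.
Boxing needs all of file preflight (finishes minute 15, plus 15-minute gap → minute 30); trimming (finishes minute 145). That puts its earliest start at minute 145; it finishes at 145 + 41 = minute 186.

186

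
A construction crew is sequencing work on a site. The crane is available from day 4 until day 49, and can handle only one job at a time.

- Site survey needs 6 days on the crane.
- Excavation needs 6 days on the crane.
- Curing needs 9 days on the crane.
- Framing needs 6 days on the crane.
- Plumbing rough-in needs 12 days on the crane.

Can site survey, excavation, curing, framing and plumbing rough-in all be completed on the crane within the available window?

The crane window is 49 − 4 = 45 days.
Running back to back, the jobs need 6 + 6 + 9 + 6 + 12 = 39 days on the crane.
Since 39 ≤ 45, they fit within the window.

Yes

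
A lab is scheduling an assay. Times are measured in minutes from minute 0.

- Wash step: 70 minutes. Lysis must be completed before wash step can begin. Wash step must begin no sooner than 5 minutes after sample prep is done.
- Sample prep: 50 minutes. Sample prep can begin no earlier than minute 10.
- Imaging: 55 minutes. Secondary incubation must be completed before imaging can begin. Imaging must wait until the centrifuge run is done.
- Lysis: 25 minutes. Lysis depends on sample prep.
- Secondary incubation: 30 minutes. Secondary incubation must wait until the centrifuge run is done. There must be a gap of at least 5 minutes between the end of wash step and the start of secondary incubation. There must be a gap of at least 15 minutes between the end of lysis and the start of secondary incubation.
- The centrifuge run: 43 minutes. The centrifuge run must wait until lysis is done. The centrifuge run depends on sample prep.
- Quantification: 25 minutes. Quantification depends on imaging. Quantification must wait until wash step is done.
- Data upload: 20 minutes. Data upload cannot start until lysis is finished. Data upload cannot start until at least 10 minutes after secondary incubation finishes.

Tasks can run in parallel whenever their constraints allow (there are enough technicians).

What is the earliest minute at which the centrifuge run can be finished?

Sample prep waits on its own release at minute 10, so it starts at minute 10 and finishes at 10 + 50 = minute 60.
Lysis cannot begin until sample prep (finishes minute 60). It runs from minute 60 to 60 + 25 = minute 85.
The centrifuge run cannot start until lysis (finishes minute 85); sample prep (finishes minute 60). The controlling bound is minute 85, so the centrifuge run finishes at 85 + 43 = minute 128.

128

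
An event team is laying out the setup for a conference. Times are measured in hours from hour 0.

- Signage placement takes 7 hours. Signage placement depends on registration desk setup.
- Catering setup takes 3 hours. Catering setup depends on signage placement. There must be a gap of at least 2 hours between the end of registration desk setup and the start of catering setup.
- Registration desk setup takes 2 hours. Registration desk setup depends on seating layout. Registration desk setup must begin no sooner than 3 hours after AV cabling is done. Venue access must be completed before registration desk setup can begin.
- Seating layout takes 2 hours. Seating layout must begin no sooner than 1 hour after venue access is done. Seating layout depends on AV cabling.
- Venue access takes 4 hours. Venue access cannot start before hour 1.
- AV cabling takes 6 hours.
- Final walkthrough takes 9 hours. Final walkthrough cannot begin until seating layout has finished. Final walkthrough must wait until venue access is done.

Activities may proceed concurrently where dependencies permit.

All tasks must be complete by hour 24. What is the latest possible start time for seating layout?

10

To finish by hour 24, catering setup (duration 3) must start no later than hour 21.
Signage placement has to be done before catering setup (must start by hour 21). That means finishing by hour 21, i.e. starting by 21 − 7 = hour 14.
For registration desk setup: signage placement (must start by hour 14); catering setup (must start by hour 21, minus 2-hour gap → hour 19). The most restrictive is hour 14; with a 2-hour duration, registration desk setup must start by hour 12.
Final walkthrough has no dependents, so it just needs to finish by hour 24. Starting by 24 − 9 = hour 15 achieves that.
For seating layout: registration desk setup (must start by hour 12); final walkthrough (must start by hour 15). The most restrictive is hour 12; with a 2-hour duration, seating layout must start by hour 10.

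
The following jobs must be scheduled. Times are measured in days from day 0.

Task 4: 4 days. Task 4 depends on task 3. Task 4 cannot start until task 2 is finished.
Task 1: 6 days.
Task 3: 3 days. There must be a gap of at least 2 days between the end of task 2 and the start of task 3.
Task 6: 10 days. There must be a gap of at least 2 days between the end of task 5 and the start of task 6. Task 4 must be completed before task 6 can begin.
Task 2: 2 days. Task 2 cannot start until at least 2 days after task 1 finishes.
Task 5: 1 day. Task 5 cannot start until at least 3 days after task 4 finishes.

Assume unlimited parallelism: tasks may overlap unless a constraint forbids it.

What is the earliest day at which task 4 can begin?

15

Nothing blocks task 1, so it runs from day 0 to day 6.
Task 2 cannot begin until task 1 (finishes day 6, plus 2-day gap → day 8). It runs from day 8 to 8 + 2 = day 10.
Task 3 waits on task 2 (finishes day 10, plus 2-day gap → day 12), so it starts at day 12 and finishes at 12 + 3 = day 15.
Task 4 waits on task 3 (finishes day 15); task 2 (finishes day 10). The latest of these is day 15, which is the earliest task 4 can start.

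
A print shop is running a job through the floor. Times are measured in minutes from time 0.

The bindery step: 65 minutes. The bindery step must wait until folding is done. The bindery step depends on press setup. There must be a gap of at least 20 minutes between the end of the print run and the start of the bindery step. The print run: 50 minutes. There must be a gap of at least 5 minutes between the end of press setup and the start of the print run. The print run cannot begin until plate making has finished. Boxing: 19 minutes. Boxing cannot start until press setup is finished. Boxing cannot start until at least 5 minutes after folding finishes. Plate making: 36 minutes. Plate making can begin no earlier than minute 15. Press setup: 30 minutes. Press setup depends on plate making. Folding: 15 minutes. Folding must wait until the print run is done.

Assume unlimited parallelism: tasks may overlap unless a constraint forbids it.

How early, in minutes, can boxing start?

156

Plate making cannot begin until its own release at minute 15. It runs from minute 15 to 15 + 36 = minute 51.
Press setup waits on plate making (finishes minute 51), so it starts at minute 51 and finishes at 51 + 30 = minute 81.
The print run cannot start until press setup (finishes minute 81, plus 5-minute gap → minute 86); plate making (finishes minute 51). The controlling bound is minute 86, so the print run finishes at 86 + 50 = minute 136.
After the print run (finishes minute 136), folding can start at minute 136 and finishes at minute 151.
Boxing waits on press setup (finishes minute 81); folding (finishes minute 151, plus 5-minute gap → minute 156). The latest of these is minute 156, which is the earliest boxing can start.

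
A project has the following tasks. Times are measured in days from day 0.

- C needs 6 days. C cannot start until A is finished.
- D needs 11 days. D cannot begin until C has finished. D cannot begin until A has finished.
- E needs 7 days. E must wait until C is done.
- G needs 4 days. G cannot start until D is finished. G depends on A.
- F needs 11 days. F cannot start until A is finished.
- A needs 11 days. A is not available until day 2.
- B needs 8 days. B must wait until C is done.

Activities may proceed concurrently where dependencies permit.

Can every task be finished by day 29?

No

A waits on its own release at day 2, so it starts at day 2 and finishes at 2 + 11 = day 13.
F waits on A (finishes day 13), so it starts at day 13 and finishes at 13 + 11 = day 24.
After A (finishes day 13), C can start at day 13 and finishes at day 19.
E cannot begin until C (finishes day 19). It runs from day 19 to 19 + 7 = day 26.
D cannot start until C (finishes day 19); A (finishes day 13). The controlling bound is day 19, so D finishes at 19 + 11 = day 30.
G cannot start until D (finishes day 30); A (finishes day 13). The controlling bound is day 30, so G finishes at 30 + 4 = day 34.
After C (finishes day 19), B can start at day 19 and finishes at day 27.
The earliest everything can be done is day 34, which is after the deadline of 29, so it is not possible.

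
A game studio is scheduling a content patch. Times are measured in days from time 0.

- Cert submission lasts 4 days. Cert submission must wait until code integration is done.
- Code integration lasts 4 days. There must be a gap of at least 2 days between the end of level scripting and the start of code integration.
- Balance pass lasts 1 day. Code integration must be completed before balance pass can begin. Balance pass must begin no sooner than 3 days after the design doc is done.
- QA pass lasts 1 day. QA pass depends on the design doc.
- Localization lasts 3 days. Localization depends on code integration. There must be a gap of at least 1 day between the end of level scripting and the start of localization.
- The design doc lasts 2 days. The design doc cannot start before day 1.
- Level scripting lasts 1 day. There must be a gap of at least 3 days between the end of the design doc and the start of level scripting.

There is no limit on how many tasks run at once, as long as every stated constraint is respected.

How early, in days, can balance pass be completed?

The design doc waits on its own release at day 1, so it starts at day 1 and finishes at 1 + 2 = day 3.
After the design doc (finishes day 3, plus 3-day gap → day 6), level scripting can start at day 6 and finishes at day 7.
After level scripting (finishes day 7, plus 2-day gap → day 9), code integration can start at day 9 and finishes at day 13.
Balance pass needs all of code integration (finishes day 13); the design doc (finishes day 3, plus 3-day gap → day 6). That puts its earliest start at day 13; it finishes at 13 + 1 = day 14.

14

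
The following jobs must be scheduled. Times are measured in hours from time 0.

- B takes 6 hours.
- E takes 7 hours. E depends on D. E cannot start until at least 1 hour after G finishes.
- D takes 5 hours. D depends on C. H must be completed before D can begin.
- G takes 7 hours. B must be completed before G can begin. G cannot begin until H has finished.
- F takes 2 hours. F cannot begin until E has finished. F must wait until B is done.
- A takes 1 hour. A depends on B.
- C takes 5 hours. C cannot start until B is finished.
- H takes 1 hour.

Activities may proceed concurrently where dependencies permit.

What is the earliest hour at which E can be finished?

23

Nothing blocks H, so it runs from hour 0 to hour 1.
Nothing blocks B, so it runs from hour 0 to hour 6.
G needs all of B (finishes hour 6); H (finishes hour 1). That puts its earliest start at hour 6; it finishes at 6 + 7 = hour 13.
C waits on B (finishes hour 6), so it starts at hour 6 and finishes at 6 + 5 = hour 11.
For D: C (finishes hour 11); H (finishes hour 1). Taking the maximum gives a start of hour 11, and it finishes at 11 + 5 = hour 16.
E cannot start until D (finishes hour 16); G (finishes hour 13, plus 1-hour gap → hour 14). The controlling bound is hour 16, so E finishes at 16 + 7 = hour 23.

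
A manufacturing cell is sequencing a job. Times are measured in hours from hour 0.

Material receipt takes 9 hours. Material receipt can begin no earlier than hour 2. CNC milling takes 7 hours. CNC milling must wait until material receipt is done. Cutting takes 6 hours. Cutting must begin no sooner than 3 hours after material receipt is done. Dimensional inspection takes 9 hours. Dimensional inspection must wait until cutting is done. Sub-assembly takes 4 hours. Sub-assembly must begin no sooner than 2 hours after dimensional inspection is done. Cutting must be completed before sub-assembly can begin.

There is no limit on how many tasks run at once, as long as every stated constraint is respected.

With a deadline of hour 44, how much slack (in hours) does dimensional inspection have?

Material receipt waits on its own release at hour 2, so it starts at hour 2 and finishes at 2 + 9 = hour 11.
After material receipt (finishes hour 11, plus 3-hour gap → hour 14), cutting can start at hour 14 and finishes at hour 20.
Dimensional inspection waits on cutting (finishes hour 20), so it starts at hour 20 and finishes at 20 + 9 = hour 29.

Working backward from the deadline:
Nothing follows sub-assembly; the deadline of hour 44 is its only limit. It must start by 44 − 4 = hour 40.
Dimensional inspection has to be done before sub-assembly (must start by hour 40, minus 2-hour gap → hour 38). That means finishing by hour 38, i.e. starting by 38 − 9 = hour 29.
So dimensional inspection can start as early as hour 20 and as late as hour 29, giving 29 − 20 = 9 hours of slack.

9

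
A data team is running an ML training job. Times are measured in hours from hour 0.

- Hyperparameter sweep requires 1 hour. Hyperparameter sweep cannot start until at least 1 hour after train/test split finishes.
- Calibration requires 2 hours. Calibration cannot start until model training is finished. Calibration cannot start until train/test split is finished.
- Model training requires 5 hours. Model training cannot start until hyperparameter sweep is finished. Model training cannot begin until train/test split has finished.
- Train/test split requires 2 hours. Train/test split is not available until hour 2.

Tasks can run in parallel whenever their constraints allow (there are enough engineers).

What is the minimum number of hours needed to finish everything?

13

After its own release at hour 2, train/test split can start at hour 2 and finishes at hour 4.
Hyperparameter sweep waits on train/test split (finishes hour 4, plus 1-hour gap → hour 5), so it starts at hour 5 and finishes at 5 + 1 = hour 6.
Model training needs all of hyperparameter sweep (finishes hour 6); train/test split (finishes hour 4). That puts its earliest start at hour 6; it finishes at 6 + 5 = hour 11.
For calibration: model training (finishes hour 11); train/test split (finishes hour 4). Taking the maximum gives a start of hour 11, and it finishes at 11 + 2 = hour 13.
All tasks are finished once the last one completes. Finish times: Train/test split at 4, Hyperparameter sweep at 6, Model training at 11, Calibration at 13. The latest is hour 13.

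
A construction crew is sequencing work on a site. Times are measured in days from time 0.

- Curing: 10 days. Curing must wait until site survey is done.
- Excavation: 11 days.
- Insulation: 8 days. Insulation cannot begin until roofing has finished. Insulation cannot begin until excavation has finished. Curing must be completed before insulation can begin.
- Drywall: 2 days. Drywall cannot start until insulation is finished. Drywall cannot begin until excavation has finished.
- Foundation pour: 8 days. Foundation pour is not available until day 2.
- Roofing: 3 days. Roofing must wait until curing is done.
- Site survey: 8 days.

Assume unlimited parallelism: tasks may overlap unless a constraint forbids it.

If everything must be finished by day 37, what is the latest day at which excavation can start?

16

Drywall has no dependents, so it just needs to finish by day 37. Starting by 37 − 2 = day 35 achieves that.
Insulation has to be done before drywall (must start by day 35). That means finishing by day 35, i.e. starting by 35 − 8 = day 27.
Excavation must finish in time for insulation (must start by day 27); drywall (must start by day 35). The tightest is day 27, so excavation must start by 27 − 11 = day 16.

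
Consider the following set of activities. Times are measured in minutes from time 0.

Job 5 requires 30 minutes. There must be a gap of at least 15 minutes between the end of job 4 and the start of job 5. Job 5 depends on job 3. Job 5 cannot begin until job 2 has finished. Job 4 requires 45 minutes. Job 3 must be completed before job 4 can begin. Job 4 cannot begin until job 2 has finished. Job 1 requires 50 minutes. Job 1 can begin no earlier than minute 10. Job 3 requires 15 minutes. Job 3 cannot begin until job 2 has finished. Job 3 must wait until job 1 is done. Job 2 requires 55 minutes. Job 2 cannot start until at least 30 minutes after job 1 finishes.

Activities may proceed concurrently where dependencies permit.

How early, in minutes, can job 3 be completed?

After its own release at minute 10, job 1 can start at minute 10 and finishes at minute 60.
After job 1 (finishes minute 60, plus 30-minute gap → minute 90), job 2 can start at minute 90 and finishes at minute 145.
Job 3 cannot start until job 2 (finishes minute 145); job 1 (finishes minute 60). The controlling bound is minute 145, so job 3 finishes at 145 + 15 = minute 160.

160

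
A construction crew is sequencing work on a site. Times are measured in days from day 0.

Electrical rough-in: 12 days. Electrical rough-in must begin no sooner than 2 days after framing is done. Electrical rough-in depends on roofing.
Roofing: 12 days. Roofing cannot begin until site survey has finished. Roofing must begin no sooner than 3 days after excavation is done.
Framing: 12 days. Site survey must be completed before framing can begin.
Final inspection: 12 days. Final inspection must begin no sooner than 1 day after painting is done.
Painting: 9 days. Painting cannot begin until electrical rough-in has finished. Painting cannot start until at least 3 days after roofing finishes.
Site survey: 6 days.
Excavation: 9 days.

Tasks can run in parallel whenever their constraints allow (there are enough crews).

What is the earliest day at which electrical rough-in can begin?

Nothing blocks excavation, so it runs from day 0 to day 9.
Site survey has no prerequisites, so it starts at day 0 and finishes at day 6.
Roofing cannot start until site survey (finishes day 6); excavation (finishes day 9, plus 3-day gap → day 12). The controlling bound is day 12, so roofing finishes at 12 + 12 = day 24.
After site survey (finishes day 6), framing can start at day 6 and finishes at day 18.
Electrical rough-in waits on framing (finishes day 18, plus 2-day gap → day 20); roofing (finishes day 24). The latest of these is day 24, which is the earliest electrical rough-in can start.

24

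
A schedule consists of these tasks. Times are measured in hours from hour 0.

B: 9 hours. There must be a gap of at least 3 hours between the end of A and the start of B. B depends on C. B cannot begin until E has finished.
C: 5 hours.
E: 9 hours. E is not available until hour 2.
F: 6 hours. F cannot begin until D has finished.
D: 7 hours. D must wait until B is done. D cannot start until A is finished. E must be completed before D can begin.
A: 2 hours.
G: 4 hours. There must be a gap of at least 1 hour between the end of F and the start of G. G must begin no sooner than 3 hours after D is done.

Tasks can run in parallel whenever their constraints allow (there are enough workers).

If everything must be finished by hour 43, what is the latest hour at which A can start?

11

To finish by hour 43, G (duration 4) must start no later than hour 39.
F must finish before G (must start by hour 39, minus 1-hour gap → hour 38). With a 6-hour duration, F must start by 38 − 6 = hour 32.
D feeds F (must start by hour 32); G (must start by hour 39, minus 3-hour gap → hour 36). Taking the minimum, D must finish by hour 32 and start by 32 − 7 = hour 25.
B feeds into D (must start by hour 25); so B must finish by hour 25 and therefore start by hour 16.
For A: B (must start by hour 16, minus 3-hour gap → hour 13); D (must start by hour 25). The most restrictive is hour 13; with a 2-hour duration, A must start by hour 11.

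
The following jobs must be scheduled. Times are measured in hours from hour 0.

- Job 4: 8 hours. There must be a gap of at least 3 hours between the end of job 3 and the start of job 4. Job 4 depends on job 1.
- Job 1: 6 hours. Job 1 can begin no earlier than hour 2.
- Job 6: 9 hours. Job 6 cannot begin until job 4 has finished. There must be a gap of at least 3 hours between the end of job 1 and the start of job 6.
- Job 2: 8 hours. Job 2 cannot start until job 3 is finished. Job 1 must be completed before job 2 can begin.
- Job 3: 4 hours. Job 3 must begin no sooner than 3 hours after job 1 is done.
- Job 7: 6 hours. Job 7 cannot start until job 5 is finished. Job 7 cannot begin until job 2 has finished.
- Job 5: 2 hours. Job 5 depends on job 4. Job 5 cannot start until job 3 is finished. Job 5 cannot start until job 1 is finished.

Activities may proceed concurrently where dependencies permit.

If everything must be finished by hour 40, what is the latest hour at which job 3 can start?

16

Job 7 has no dependents, so it just needs to finish by hour 40. Starting by 40 − 6 = hour 34 achieves that.
Since job 7 (must start by hour 34) depends on it, job 2 must finish by hour 34. Backing off its 8-hour duration gives a latest start of hour 26.
Since job 7 (must start by hour 34) depends on it, job 5 must finish by hour 34. Backing off its 2-hour duration gives a latest start of hour 32.
Nothing follows job 6; the deadline of hour 40 is its only limit. It must start by 40 − 9 = hour 31.
For job 4: job 5 (must start by hour 32); job 6 (must start by hour 31). The most restrictive is hour 31; with an 8-hour duration, job 4 must start by hour 23.
Job 3 must finish in time for job 2 (must start by hour 26); job 4 (must start by hour 23, minus 3-hour gap → hour 20); job 5 (must start by hour 32). The tightest is hour 20, so job 3 must start by 20 − 4 = hour 16.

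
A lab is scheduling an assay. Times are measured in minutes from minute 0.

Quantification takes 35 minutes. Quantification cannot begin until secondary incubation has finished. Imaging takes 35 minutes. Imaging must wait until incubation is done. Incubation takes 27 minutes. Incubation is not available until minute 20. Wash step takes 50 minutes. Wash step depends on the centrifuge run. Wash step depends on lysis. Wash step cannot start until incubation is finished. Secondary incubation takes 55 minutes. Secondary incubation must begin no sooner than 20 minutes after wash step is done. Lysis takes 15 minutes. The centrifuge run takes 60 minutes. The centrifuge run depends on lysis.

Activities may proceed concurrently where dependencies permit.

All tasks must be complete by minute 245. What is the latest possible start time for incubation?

58

Quantification must finish by minute 245; it takes 35 minutes, so it must start by 245 − 35 = minute 210.
Since quantification (must start by minute 210) depends on it, secondary incubation must finish by minute 210. Backing off its 55-minute duration gives a latest start of minute 155.
Wash step feeds into secondary incubation (must start by minute 155, minus 20-minute gap → minute 135); so wash step must finish by minute 135 and therefore start by minute 85.
Imaging has no dependents, so it just needs to finish by minute 245. Starting by 245 − 35 = minute 210 achieves that.
Incubation must finish in time for wash step (must start by minute 85); imaging (must start by minute 210). The tightest is minute 85, so incubation must start by 85 − 27 = minute 58.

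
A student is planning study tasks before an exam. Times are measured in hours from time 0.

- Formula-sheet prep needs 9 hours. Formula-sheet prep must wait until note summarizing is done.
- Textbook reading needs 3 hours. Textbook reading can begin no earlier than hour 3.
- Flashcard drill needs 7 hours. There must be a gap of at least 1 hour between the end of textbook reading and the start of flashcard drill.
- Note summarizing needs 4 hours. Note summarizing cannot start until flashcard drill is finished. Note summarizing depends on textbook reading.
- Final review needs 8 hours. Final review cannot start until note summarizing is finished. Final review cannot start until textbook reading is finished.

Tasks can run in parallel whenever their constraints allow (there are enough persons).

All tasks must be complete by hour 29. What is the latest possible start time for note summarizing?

16

To finish by hour 29, formula-sheet prep (duration 9) must start no later than hour 20.
Final review has no dependents, so it just needs to finish by hour 29. Starting by 29 − 8 = hour 21 achieves that.
Note summarizing must finish in time for formula-sheet prep (must start by hour 20); final review (must start by hour 21). The tightest is hour 20, so note summarizing must start by 20 − 4 = hour 16.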